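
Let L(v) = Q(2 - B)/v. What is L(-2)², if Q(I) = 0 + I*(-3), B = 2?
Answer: 0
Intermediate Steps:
Q(I) = -3*I (Q(I) = 0 - 3*I = -3*I)
L(v) = 0 (L(v) = (-3*(2 - 1*2))/v = (-3*(2 - 2))/v = (-3*0)/v = 0/v = 0)
L(-2)² = 0² = 0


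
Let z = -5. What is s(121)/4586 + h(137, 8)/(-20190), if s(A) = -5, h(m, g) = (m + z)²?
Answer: -13334569/15431890 ≈ -0.86409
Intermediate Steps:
h(m, g) = (-5 + m)² (h(m, g) = (m - 5)² = (-5 + m)²)
s(121)/4586 + h(137, 8)/(-20190) = -5/4586 + (-5 + 137)²/(-20190) = -5*1/4586 + 132²*(-1/20190) = -5/4586 + 17424*(-1/20190) = -5/4586 - 2904/3365 = -13334569/15431890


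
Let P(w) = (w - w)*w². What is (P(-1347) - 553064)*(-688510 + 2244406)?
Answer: -860510065344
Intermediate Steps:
P(w) = 0 (P(w) = 0*w² = 0)
(P(-1347) - 553064)*(-688510 + 2244406) = (0 - 553064)*(-688510 + 2244406) = -553064*1555896 = -860510065344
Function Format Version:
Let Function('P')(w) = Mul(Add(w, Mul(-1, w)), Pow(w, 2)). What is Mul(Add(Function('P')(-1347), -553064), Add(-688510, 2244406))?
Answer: -860510065344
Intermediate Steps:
Function('P')(w) = 0 (Function('P')(w) = Mul(0, Pow(w, 2)) = 0)
Mul(Add(Function('P')(-1347), -553064), Add(-688510, 2244406)) = Mul(Add(0, -553064), Add(-688510, 2244406)) = Mul(-553064, 1555896) = -860510065344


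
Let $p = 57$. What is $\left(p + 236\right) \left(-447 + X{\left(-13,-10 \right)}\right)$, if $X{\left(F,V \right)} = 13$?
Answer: $-127162$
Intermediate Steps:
$\left(p + 236\right) \left(-447 + X{\left(-13,-10 \right)}\right) = \left(57 + 236\right) \left(-447 + 13\right) = 293 \left(-434\right) = -127162$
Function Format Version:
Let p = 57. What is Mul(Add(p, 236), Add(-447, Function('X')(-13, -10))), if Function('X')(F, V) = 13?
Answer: -127162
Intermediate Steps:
Mul(Add(p, 236), Add(-447, Function('X')(-13, -10))) = Mul(Add(57, 236), Add(-447, 13)) = Mul(293, -434) = -127162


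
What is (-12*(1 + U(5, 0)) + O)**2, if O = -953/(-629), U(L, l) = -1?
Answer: 908209/395641 ≈ 2.2955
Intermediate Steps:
O = 953/629 (O = -953*(-1/629) = 953/629 ≈ 1.5151)
(-12*(1 + U(5, 0)) + O)**2 = (-12*(1 - 1) + 953/629)**2 = (-12*0 + 953/629)**2 = (0 + 953/629)**2 = (953/629)**2 = 908209/395641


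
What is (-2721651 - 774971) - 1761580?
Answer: -5258202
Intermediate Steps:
(-2721651 - 774971) - 1761580 = -3496622 - 1761580 = -5258202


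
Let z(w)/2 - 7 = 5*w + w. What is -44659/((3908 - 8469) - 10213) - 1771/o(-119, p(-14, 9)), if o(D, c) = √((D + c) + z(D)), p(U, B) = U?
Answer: 44659/14774 + 253*I*√1547/221 ≈ 3.0228 + 45.027*I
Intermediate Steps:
z(w) = 14 + 12*w (z(w) = 14 + 2*(5*w + w) = 14 + 2*(6*w) = 14 + 12*w)
o(D, c) = √(14 + c + 13*D) (o(D, c) = √((D + c) + (14 + 12*D)) = √(14 + c + 13*D))
-44659/((3908 - 8469) - 10213) - 1771/o(-119, p(-14, 9)) = -44659/((3908 - 8469) - 10213) - 1771/√(14 - 14 + 13*(-119)) = -44659/(-4561 - 10213) - 1771/√(14 - 14 - 1547) = -44659/(-14774) - 1771*(-I*√1547/1547) = -44659*(-1/14774) - 1771*(-I*√1547/1547) = 44659/14774 - (-253)*I*√1547/221 = 44659/14774 + 253*I*√1547/221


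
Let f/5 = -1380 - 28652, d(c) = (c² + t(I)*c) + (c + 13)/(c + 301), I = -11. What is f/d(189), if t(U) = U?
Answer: -36789200/8242391 ≈ -4.4634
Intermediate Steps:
d(c) = c² - 11*c + (13 + c)/(301 + c) (d(c) = (c² - 11*c) + (c + 13)/(c + 301) = (c² - 11*c) + (13 + c)/(301 + c) = c² - 11*c + (13 + c)/(301 + c))
f = -150160 (f = 5*(-1380 - 28652) = 5*(-30032) = -150160)
f/d(189) = -150160*(301 + 189)/(13 + 189³ - 3310*189 + 290*189²) = -150160*490/(13 + 6751269 - 625590 + 290*35721) = -150160*490/(13 + 6751269 - 625590 + 10359090) = -150160/((1/490)*16484782) = -150160/8242391/245 = -150160*245/8242391 = -36789200/8242391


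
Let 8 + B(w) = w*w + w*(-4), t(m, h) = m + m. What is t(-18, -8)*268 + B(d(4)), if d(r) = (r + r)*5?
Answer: -8216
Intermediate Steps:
t(m, h) = 2*m
d(r) = 10*r (d(r) = (2*r)*5 = 10*r)
B(w) = -8 + w² - 4*w (B(w) = -8 + (w*w + w*(-4)) = -8 + (w² - 4*w) = -8 + w² - 4*w)
t(-18, -8)*268 + B(d(4)) = (2*(-18))*268 + (-8 + (10*4)² - 40*4) = -36*268 + (-8 + 40² - 4*40) = -9648 + (-8 + 1600 - 160) = -9648 + 1432 = -8216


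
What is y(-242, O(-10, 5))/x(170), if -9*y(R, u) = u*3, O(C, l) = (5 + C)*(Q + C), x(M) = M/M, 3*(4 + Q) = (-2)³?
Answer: -250/9 ≈ -27.778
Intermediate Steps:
Q = -20/3 (Q = -4 + (⅓)*(-2)³ = -4 + (⅓)*(-8) = -4 - 8/3 = -20/3 ≈ -6.6667)
x(M) = 1
O(C, l) = (5 + C)*(-20/3 + C)
y(R, u) = -u/3 (y(R, u) = -u*3/9 = -u/3)
y(-242, O(-10, 5))/x(170) = -(-100/3 + (-10)² - 5/3*(-10))/3/1 = -(-100/3 + 100 + 50/3)/3*1 = -⅓*250/3*1 = -250/9*1 = -250/9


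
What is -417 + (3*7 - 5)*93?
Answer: 1071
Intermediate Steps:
-417 + (3*7 - 5)*93 = -417 + (21 - 5)*93 = -417 + 16*93 = -417 + 1488 = 1071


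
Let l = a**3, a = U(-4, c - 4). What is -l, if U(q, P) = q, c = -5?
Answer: 64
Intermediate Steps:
a = -4
l = -64 (l = (-4)**3 = -64)
-l = -1*(-64) = 64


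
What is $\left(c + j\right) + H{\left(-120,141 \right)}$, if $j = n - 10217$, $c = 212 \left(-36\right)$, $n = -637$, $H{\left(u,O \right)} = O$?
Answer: $-18345$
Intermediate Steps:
$c = -7632$
$j = -10854$ ($j = -637 - 10217 = -10854$)
$\left(c + j\right) + H{\left(-120,141 \right)} = \left(-7632 - 10854\right) + 141 = -18486 + 141 = -18345$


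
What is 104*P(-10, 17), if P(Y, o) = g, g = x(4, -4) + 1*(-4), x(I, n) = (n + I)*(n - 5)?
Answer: -416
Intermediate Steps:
x(I, n) = (-5 + n)*(I + n) (x(I, n) = (I + n)*(-5 + n) = (-5 + n)*(I + n))
g = -4 (g = ((-4)² - 5*4 - 5*(-4) + 4*(-4)) + 1*(-4) = (16 - 20 + 20 - 16) - 4 = 0 - 4 = -4)
P(Y, o) = -4
104*P(-10, 17) = 104*(-4) = -416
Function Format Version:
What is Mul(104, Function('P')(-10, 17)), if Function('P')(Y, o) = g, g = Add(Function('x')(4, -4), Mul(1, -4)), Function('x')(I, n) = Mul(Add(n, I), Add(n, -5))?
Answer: -416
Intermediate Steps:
Function('x')(I, n) = Mul(Add(-5, n), Add(I, n)) (Function('x')(I, n) = Mul(Add(I, n), Add(-5, n)) = Mul(Add(-5, n), Add(I, n)))
g = -4 (g = Add(Add(Pow(-4, 2), Mul(-5, 4), Mul(-5, -4), Mul(4, -4)), Mul(1, -4)) = Add(Add(16, -20, 20, -16), -4) = Add(0, -4) = -4)
Function('P')(Y, o) = -4
Mul(104, Function('P')(-10, 17)) = Mul(104, -4) = -416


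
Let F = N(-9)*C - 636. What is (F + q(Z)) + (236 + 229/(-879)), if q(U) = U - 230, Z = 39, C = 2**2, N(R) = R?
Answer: -551362/879 ≈ -627.26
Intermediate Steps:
C = 4
F = -672 (F = -9*4 - 636 = -36 - 636 = -672)
q(U) = -230 + U
(F + q(Z)) + (236 + 229/(-879)) = (-672 + (-230 + 39)) + (236 + 229/(-879)) = (-672 - 191) + (236 + 229*(-1/879)) = -863 + (236 - 229/879) = -863 + 207215/879 = -551362/879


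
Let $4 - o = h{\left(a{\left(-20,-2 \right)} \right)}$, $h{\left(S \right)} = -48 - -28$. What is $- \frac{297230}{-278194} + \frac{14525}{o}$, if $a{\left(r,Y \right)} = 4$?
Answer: $\frac{2023950685}{3338328} \approx 606.28$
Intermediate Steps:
$h{\left(S \right)} = -20$ ($h{\left(S \right)} = -48 + 28 = -20$)
$o = 24$ ($o = 4 - -20 = 4 + 20 = 24$)
$- \frac{297230}{-278194} + \frac{14525}{o} = - \frac{297230}{-278194} + \frac{14525}{24} = \left(-297230\right) \left(- \frac{1}{278194}\right) + 14525 \cdot \frac{1}{24} = \frac{148615}{139097} + \frac{14525}{24} = \frac{2023950685}{3338328}$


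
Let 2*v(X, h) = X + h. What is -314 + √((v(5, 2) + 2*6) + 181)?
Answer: -314 + √786/2 ≈ -299.98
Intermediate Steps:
v(X, h) = X/2 + h/2 (v(X, h) = (X + h)/2 = X/2 + h/2)
-314 + √((v(5, 2) + 2*6) + 181) = -314 + √((((½)*5 + (½)*2) + 2*6) + 181) = -314 + √(((5/2 + 1) + 12) + 181) = -314 + √((7/2 + 12) + 181) = -314 + √(31/2 + 181) = -314 + √(393/2) = -314 + √786/2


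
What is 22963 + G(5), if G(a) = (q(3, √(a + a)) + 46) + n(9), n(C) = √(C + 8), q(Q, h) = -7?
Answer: 23002 + √17 ≈ 23006.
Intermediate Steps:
n(C) = √(8 + C)
G(a) = 39 + √17 (G(a) = (-7 + 46) + √(8 + 9) = 39 + √17)
22963 + G(5) = 22963 + (39 + √17) = 23002 + √17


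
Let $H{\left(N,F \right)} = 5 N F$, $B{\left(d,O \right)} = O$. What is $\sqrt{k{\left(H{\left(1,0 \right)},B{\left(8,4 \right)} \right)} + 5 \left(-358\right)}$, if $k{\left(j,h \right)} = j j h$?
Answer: $i \sqrt{1790} \approx 42.308 i$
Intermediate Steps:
$H{\left(N,F \right)} = 5 F N$
$k{\left(j,h \right)} = h j^{2}$ ($k{\left(j,h \right)} = j^{2} h = h j^{2}$)
$\sqrt{k{\left(H{\left(1,0 \right)},B{\left(8,4 \right)} \right)} + 5 \left(-358\right)} = \sqrt{4 \left(5 \cdot 0 \cdot 1\right)^{2} + 5 \left(-358\right)} = \sqrt{4 \cdot 0^{2} - 1790} = \sqrt{4 \cdot 0 - 1790} = \sqrt{0 - 1790} = \sqrt{-1790} = i \sqrt{1790}$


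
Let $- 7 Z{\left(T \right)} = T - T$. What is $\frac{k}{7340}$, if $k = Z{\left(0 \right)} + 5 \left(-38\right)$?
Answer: $- \frac{19}{734} \approx -0.025886$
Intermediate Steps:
$Z{\left(T \right)} = 0$ ($Z{\left(T \right)} = - \frac{T - T}{7} = \left(- \frac{1}{7}\right) 0 = 0$)
$k = -190$ ($k = 0 + 5 \left(-38\right) = 0 - 190 = -190$)
$\frac{k}{7340} = - \frac{190}{7340} = \left(-190\right) \frac{1}{7340} = - \frac{19}{734}$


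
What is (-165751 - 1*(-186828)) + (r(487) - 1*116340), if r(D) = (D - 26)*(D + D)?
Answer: 353751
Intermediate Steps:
r(D) = 2*D*(-26 + D) (r(D) = (-26 + D)*(2*D) = 2*D*(-26 + D))
(-165751 - 1*(-186828)) + (r(487) - 1*116340) = (-165751 - 1*(-186828)) + (2*487*(-26 + 487) - 1*116340) = (-165751 + 186828) + (2*487*461 - 116340) = 21077 + (449014 - 116340) = 21077 + 332674 = 353751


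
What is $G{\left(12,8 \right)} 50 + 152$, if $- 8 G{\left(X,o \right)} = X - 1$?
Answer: $\frac{333}{4} \approx 83.25$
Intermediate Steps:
$G{\left(X,o \right)} = \frac{1}{8} - \frac{X}{8}$ ($G{\left(X,o \right)} = - \frac{X - 1}{8} = - \frac{-1 + X}{8} = \frac{1}{8} - \frac{X}{8}$)
$G{\left(12,8 \right)} 50 + 152 = \left(\frac{1}{8} - \frac{3}{2}\right) 50 + 152 = \left(- \frac{11}{8}\right) 50 + 152 = - \frac{275}{4} + 152 = \frac{333}{4}$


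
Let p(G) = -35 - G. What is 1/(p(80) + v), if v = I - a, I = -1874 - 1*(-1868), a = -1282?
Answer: 1/1161 ≈ 0.00086133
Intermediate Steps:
I = -6 (I = -1874 + 1868 = -6)
v = 1276 (v = -6 - 1*(-1282) = -6 + 1282 = 1276)
1/(p(80) + v) = 1/((-35 - 1*80) + 1276) = 1/((-35 - 80) + 1276) = 1/(-115 + 1276) = 1/1161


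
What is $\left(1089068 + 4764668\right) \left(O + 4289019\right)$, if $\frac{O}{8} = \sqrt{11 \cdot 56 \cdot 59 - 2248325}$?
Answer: $25106784924984 + 46829888 i \sqrt{2211981} \approx 2.5107 \cdot 10^{13} + 6.9649 \cdot 10^{10} i$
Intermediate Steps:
$O = 8 i \sqrt{2211981}$ ($O = 8 \sqrt{11 \cdot 56 \cdot 59 - 2248325} = 8 \sqrt{616 \cdot 59 - 2248325} = 8 \sqrt{36344 - 2248325} = 8 \sqrt{-2211981} = 8 i \sqrt{2211981} \approx 11898.0 i$)
$\left(1089068 + 4764668\right) \left(O + 4289019\right) = \left(1089068 + 4764668\right) \left(8 i \sqrt{2211981} + 4289019\right) = 5853736 \left(4289019 + 8 i \sqrt{2211981}\right) = 25106784924984 + 46829888 i \sqrt{2211981}$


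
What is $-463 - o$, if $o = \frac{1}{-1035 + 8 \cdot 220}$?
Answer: $- \frac{335676}{725} \approx -463.0$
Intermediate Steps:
$o = \frac{1}{725}$ ($o = \frac{1}{-1035 + 1760} = \frac{1}{725} \approx 0.0013793$)
$-463 - o = -463 - \frac{1}{725} = - \frac{335676}{725}$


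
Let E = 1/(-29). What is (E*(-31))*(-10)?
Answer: -310/29 ≈ -10.690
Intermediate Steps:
E = -1/29 ≈ -0.034483
(E*(-31))*(-10) = -1/29*(-31)*(-10) = (31/29)*(-10) = -310/29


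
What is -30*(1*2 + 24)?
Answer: -780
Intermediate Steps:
-30*(1*2 + 24) = -30*(2 + 24) = -30*26 = -780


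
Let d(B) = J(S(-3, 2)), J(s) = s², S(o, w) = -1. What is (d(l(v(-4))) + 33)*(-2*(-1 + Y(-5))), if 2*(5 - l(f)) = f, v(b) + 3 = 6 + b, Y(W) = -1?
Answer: 136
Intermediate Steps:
v(b) = 3 + b (v(b) = -3 + (6 + b) = 3 + b)
l(f) = 5 - f/2
d(B) = 1 (d(B) = (-1)² = 1)
(d(l(v(-4))) + 33)*(-2*(-1 + Y(-5))) = (1 + 33)*(-2*(-1 - 1)) = 34*(-2*(-2)) = 34*4 = 136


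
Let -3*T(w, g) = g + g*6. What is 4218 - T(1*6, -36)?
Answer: 4134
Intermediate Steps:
T(w, g) = -7*g/3 (T(w, g) = -(g + g*6)/3 = -(g + 6*g)/3 = -7*g/3)
4218 - T(1*6, -36) = 4218 - (-7)*(-36)/3 = 4218 - 1*84 = 4218 - 84 = 4134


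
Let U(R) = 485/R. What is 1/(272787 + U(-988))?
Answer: 988/269513071 ≈ 3.6659e-6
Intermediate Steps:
1/(272787 + U(-988)) = 1/(272787 + 485/(-988)) = 1/(272787 + 485*(-1/988)) = 1/(272787 - 485/988) = 1/(269513071/988) = 988/269513071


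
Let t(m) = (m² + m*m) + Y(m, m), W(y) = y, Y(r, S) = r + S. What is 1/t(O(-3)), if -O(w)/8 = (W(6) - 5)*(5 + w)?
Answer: 1/480 ≈ 0.0020833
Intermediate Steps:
Y(r, S) = S + r
O(w) = -40 - 8*w (O(w) = -8*(6 - 5)*(5 + w) = -8*(5 + w) = -40 - 8*w)
t(m) = 2*m + 2*m² (t(m) = (m² + m*m) + (m + m) = (m² + m²) + 2*m = 2*m² + 2*m = 2*m + 2*m²)
1/t(O(-3)) = 1/(2*(-40 - 8*(-3))*(1 + (-40 - 8*(-3)))) = 1/(2*(-40 + 24)*(1 + (-40 + 24))) = 1/(2*(-16)*(1 - 16)) = 1/(2*(-16)*(-15)) = 1/480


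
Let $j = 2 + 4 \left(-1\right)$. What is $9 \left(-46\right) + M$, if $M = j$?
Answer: $-416$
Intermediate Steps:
$j = -2$ ($j = 2 - 4 = -2$)
$M = -2$
$9 \left(-46\right) + M = 9 \left(-46\right) - 2 = -414 - 2 = -416$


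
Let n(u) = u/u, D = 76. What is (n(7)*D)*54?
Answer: 4104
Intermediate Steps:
n(u) = 1
(n(7)*D)*54 = (1*76)*54 = 76*54 = 4104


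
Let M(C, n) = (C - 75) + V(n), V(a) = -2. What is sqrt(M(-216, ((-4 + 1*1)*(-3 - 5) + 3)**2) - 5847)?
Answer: 2*I*sqrt(1535) ≈ 78.358*I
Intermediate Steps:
M(C, n) = -77 + C (M(C, n) = (C - 75) - 2 = (-75 + C) - 2 = -77 + C)
sqrt(M(-216, ((-4 + 1*1)*(-3 - 5) + 3)**2) - 5847) = sqrt((-77 - 216) - 5847) = sqrt(-293 - 5847) = sqrt(-6140) = 2*I*sqrt(1535)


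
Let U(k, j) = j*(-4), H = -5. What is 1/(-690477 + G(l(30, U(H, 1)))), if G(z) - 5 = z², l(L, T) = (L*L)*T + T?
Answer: 1/12298344 ≈ 8.1312e-8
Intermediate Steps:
U(k, j) = -4*j
l(L, T) = T + T*L² (l(L, T) = L²*T + T = T*L² + T = T + T*L²)
G(z) = 5 + z²
1/(-690477 + G(l(30, U(H, 1)))) = 1/(-690477 + (5 + ((-4*1)*(1 + 30²))²)) = 1/(-690477 + (5 + (-4*(1 + 900))²)) = 1/(-690477 + (5 + (-4*901)²)) = 1/(-690477 + (5 + (-3604)²)) = 1/(-690477 + (5 + 12988816)) = 1/(-690477 + 12988821) = 1/12298344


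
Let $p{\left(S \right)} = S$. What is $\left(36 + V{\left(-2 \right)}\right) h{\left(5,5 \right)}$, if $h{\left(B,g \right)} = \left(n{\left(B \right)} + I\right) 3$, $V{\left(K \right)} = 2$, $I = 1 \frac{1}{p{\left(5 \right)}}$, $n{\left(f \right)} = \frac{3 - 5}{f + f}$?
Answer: $0$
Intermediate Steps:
$n{\left(f \right)} = - \frac{1}{f}$ ($n{\left(f \right)} = - \frac{2}{2 f} = - 2 \frac{1}{2 f} = - \frac{1}{f}$)
$I = \frac{1}{5}$ ($I = 1 \cdot \frac{1}{5} = \frac{1}{5} \approx 0.2$)
$h{\left(B,g \right)} = \frac{3}{5} - \frac{3}{B}$ ($h{\left(B,g \right)} = \left(- \frac{1}{B} + \frac{1}{5}\right) 3 = \left(\frac{1}{5} - \frac{1}{B}\right) 3 = \frac{3}{5} - \frac{3}{B}$)
$\left(36 + V{\left(-2 \right)}\right) h{\left(5,5 \right)} = \left(36 + 2\right) \left(\frac{3}{5} - \frac{3}{5}\right) = 38 \left(\frac{3}{5} - \frac{3}{5}\right) = 38 \cdot 0 = 0$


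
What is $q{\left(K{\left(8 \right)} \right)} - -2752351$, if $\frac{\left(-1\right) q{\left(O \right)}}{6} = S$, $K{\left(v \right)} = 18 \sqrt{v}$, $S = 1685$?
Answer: $2742241$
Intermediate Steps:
$q{\left(O \right)} = -10110$ ($q{\left(O \right)} = \left(-6\right) 1685 = -10110$)
$q{\left(K{\left(8 \right)} \right)} - -2752351 = -10110 - -2752351 = -10110 + 2752351 = 2742241$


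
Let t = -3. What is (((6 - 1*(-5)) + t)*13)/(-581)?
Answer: -104/581 ≈ -0.17900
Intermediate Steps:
(((6 - 1*(-5)) + t)*13)/(-581) = (((6 - 1*(-5)) - 3)*13)/(-581) = (((6 + 5) - 3)*13)*(-1/581) = ((11 - 3)*13)*(-1/581) = (8*13)*(-1/581) = 104*(-1/581) = -104/581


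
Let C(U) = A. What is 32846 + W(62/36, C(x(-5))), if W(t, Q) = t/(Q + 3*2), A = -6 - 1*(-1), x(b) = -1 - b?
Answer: 591259/18 ≈ 32848.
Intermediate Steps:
A = -5 (A = -6 + 1 = -5)
C(U) = -5
W(t, Q) = t/(6 + Q) (W(t, Q) = t/(Q + 6) = t/(6 + Q))
32846 + W(62/36, C(x(-5))) = 32846 + (62/36)/(6 - 5) = 32846 + (62*(1/36))/1 = 32846 + (31/18)*1 = 32846 + 31/18 = 591259/18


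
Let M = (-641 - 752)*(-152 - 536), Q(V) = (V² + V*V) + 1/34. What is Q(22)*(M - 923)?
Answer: 31512913893/34 ≈ 9.2685e+8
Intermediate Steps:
Q(V) = 1/34 + 2*V² (Q(V) = (V² + V²) + 1/34 = 2*V² + 1/34 = 1/34 + 2*V²)
M = 958384 (M = -1393*(-688) = 958384)
Q(22)*(M - 923) = (1/34 + 2*22²)*(958384 - 923) = (1/34 + 2*484)*957461 = (1/34 + 968)*957461 = (32913/34)*957461 = 31512913893/34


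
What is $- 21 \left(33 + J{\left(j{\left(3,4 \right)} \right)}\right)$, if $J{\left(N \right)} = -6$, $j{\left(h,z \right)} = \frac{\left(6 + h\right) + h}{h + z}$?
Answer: $-567$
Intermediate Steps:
$j{\left(h,z \right)} = \frac{6 + 2 h}{h + z}$
$- 21 \left(33 + J{\left(j{\left(3,4 \right)} \right)}\right) = - 21 \left(33 - 6\right) = \left(-21\right) 27 = -567$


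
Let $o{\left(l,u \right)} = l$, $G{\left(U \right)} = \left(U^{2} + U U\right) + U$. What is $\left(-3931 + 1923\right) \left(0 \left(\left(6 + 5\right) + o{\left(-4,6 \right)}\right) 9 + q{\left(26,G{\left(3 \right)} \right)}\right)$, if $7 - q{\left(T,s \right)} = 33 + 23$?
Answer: $98392$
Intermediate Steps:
$G{\left(U \right)} = U + 2 U^{2}$ ($G{\left(U \right)} = \left(U^{2} + U^{2}\right) + U = 2 U^{2} + U = U + 2 U^{2}$)
$q{\left(T,s \right)} = -49$ ($q{\left(T,s \right)} = 7 - \left(33 + 23\right) = 7 - 56 = -49$)
$\left(-3931 + 1923\right) \left(0 \left(\left(6 + 5\right) + o{\left(-4,6 \right)}\right) 9 + q{\left(26,G{\left(3 \right)} \right)}\right) = \left(-3931 + 1923\right) \left(0 \left(\left(6 + 5\right) - 4\right) 9 - 49\right) = - 2008 \left(0 \left(11 - 4\right) 9 - 49\right) = - 2008 \left(0 \cdot 7 \cdot 9 - 49\right) = - 2008 \left(0 \cdot 9 - 49\right) = - 2008 \left(0 - 49\right) = \left(-2008\right) \left(-49\right) = 98392$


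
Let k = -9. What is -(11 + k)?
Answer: -2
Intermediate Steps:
-(11 + k) = -(11 - 9) = -1*2 = -2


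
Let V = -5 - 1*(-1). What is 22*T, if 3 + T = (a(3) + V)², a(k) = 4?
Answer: -66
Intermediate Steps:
V = -4 (V = -5 + 1 = -4)
T = -3 (T = -3 + (4 - 4)² = -3 + 0² = -3 + 0 = -3)
22*T = 22*(-3) = -66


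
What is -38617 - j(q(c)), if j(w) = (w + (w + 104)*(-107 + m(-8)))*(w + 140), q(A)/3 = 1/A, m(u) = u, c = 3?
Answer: 1663817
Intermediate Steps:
q(A) = 3/A
j(w) = (-11960 - 114*w)*(140 + w) (j(w) = (w + (w + 104)*(-107 - 8))*(w + 140) = (w + (104 + w)*(-115))*(140 + w) = (w + (-11960 - 115*w))*(140 + w) = (-11960 - 114*w)*(140 + w))
-38617 - j(q(c)) = -38617 - (-1674400 - 83760/3 - 114*1²) = -38617 - (-1674400 - 27920*1 - 114*1²) = -38617 - (-1674400 - 27920 - 114*1) = -38617 - (-1674400 - 27920 - 114) = -38617 - 1*(-1702434) = -38617 + 1702434 = 1663817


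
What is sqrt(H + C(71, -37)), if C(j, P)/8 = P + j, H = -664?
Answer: 14*I*sqrt(2) ≈ 19.799*I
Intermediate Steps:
C(j, P) = 8*P + 8*j (C(j, P) = 8*(P + j) = 8*P + 8*j)
sqrt(H + C(71, -37)) = sqrt(-664 + (8*(-37) + 8*71)) = sqrt(-664 + (-296 + 568)) = sqrt(-664 + 272) = sqrt(-392) = 14*I*sqrt(2)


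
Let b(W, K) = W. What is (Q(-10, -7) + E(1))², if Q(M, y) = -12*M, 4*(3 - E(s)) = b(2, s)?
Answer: 60025/4 ≈ 15006.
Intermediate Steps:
E(s) = 5/2 (E(s) = 3 - ¼*2 = 3 - ½ = 5/2)
(Q(-10, -7) + E(1))² = (-12*(-10) + 5/2)² = (120 + 5/2)² = (245/2)² = 60025/4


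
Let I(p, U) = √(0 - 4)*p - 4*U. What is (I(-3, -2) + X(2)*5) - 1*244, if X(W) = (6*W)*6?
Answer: 124 - 6*I ≈ 124.0 - 6.0*I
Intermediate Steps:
I(p, U) = -4*U + 2*I*p (I(p, U) = √(-4)*p - 4*U = (2*I)*p - 4*U = 2*I*p - 4*U = -4*U + 2*I*p)
X(W) = 36*W
(I(-3, -2) + X(2)*5) - 1*244 = ((-4*(-2) + 2*I*(-3)) + (36*2)*5) - 1*244 = ((8 - 6*I) + 72*5) - 244 = ((8 - 6*I) + 360) - 244 = (368 - 6*I) - 244 = 124 - 6*I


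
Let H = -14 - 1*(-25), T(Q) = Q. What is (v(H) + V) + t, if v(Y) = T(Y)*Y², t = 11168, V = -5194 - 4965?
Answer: 2340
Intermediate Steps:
H = 11 (H = -14 + 25 = 11)
V = -10159
v(Y) = Y³ (v(Y) = Y*Y² = Y³)
(v(H) + V) + t = (11³ - 10159) + 11168 = (1331 - 10159) + 11168 = -8828 + 11168 = 2340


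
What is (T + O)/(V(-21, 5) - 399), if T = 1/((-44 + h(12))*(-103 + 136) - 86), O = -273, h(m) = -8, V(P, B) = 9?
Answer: 491947/702780 ≈ 0.70000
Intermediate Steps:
T = -1/1802 (T = 1/((-44 - 8)*(-103 + 136) - 86) = 1/(-52*33 - 86) = 1/(-1716 - 86) = 1/(-1802) = -1/1802 ≈ -0.00055494)
(T + O)/(V(-21, 5) - 399) = (-1/1802 - 273)/(9 - 399) = -491947/1802/(-390) = -491947/1802*(-1/390) = 491947/702780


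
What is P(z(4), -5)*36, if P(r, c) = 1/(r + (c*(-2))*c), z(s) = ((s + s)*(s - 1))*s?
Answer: 18/23 ≈ 0.78261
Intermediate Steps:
z(s) = 2*s**2*(-1 + s) (z(s) = ((2*s)*(-1 + s))*s = (2*s*(-1 + s))*s = 2*s**2*(-1 + s))
P(r, c) = 1/(r - 2*c**2) (P(r, c) = 1/(r + (-2*c)*c) = 1/(r - 2*c**2))
P(z(4), -5)*36 = 36/(2*4**2*(-1 + 4) - 2*(-5)**2) = 36/(2*16*3 - 2*25) = 36/(96 - 50) = 36/46 = (1/46)*36 = 18/23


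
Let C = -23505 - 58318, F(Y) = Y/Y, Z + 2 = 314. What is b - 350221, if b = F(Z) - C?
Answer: -268397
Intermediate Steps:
Z = 312 (Z = -2 + 314 = 312)
F(Y) = 1
C = -81823
b = 81824 (b = 1 - 1*(-81823) = 1 + 81823 = 81824)
b - 350221 = 81824 - 350221 = -268397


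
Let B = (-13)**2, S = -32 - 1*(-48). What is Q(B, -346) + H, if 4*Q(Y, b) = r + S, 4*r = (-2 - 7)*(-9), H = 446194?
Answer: 7139249/16 ≈ 4.4620e+5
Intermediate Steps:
S = 16 (S = -32 + 48 = 16)
r = 81/4 (r = ((-2 - 7)*(-9))/4 = (-9*(-9))/4 = (1/4)*81 = 81/4 ≈ 20.250)
B = 169
Q(Y, b) = 145/16 (Q(Y, b) = (81/4 + 16)/4 = (1/4)*(145/4) = 145/16)
Q(B, -346) + H = 145/16 + 446194 = 7139249/16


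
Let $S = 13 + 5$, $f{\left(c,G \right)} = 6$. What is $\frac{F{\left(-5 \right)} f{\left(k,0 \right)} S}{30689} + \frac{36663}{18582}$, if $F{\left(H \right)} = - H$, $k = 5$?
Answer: $\frac{378395029}{190087666} \approx 1.9906$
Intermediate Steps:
$S = 18$
$\frac{F{\left(-5 \right)} f{\left(k,0 \right)} S}{30689} + \frac{36663}{18582} = \frac{\left(-1\right) \left(-5\right) 6 \cdot 18}{30689} + \frac{36663}{18582} = 5 \cdot 6 \cdot 18 \cdot \frac{1}{30689} + 36663 \cdot \frac{1}{18582} = 30 \cdot 18 \cdot \frac{1}{30689} + \frac{12221}{6194} = 540 \cdot \frac{1}{30689} + \frac{12221}{6194} = \frac{540}{30689} + \frac{12221}{6194} = \frac{378395029}{190087666}$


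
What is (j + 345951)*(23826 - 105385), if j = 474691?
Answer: -66930740878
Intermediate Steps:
(j + 345951)*(23826 - 105385) = (474691 + 345951)*(23826 - 105385) = 820642*(-81559) = -66930740878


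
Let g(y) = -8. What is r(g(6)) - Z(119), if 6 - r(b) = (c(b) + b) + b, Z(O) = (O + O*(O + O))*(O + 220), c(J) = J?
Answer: -9641469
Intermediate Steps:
Z(O) = (220 + O)*(O + 2*O²) (Z(O) = (O + O*(2*O))*(220 + O) = (O + 2*O²)*(220 + O) = (220 + O)*(O + 2*O²))
r(b) = 6 - 3*b (r(b) = 6 - ((b + b) + b) = 6 - (2*b + b) = 6 - 3*b)
r(g(6)) - Z(119) = (6 - 3*(-8)) - 119*(220 + 2*119² + 441*119) = (6 + 24) - 119*(220 + 2*14161 + 52479) = 30 - 119*(220 + 28322 + 52479) = 30 - 119*81021 = 30 - 1*9641499 = 30 - 9641499 = -9641469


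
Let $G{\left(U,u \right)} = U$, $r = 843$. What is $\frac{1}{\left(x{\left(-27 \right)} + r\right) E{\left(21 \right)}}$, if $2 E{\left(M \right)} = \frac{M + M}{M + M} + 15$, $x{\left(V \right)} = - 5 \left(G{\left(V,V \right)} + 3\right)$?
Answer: $\frac{1}{7704} \approx 0.0001298$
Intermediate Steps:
$x{\left(V \right)} = -15 - 5 V$ ($x{\left(V \right)} = - 5 \left(V + 3\right) = - 5 \left(3 + V\right) = -15 - 5 V$)
$E{\left(M \right)} = 8$ ($E{\left(M \right)} = \frac{\frac{M + M}{M + M} + 15}{2} = \frac{\frac{2 M}{2 M} + 15}{2} = \frac{2 M \frac{1}{2 M} + 15}{2} = \frac{1 + 15}{2} = \frac{1}{2} \cdot 16 = 8$)
$\frac{1}{\left(x{\left(-27 \right)} + r\right) E{\left(21 \right)}} = \frac{1}{\left(\left(-15 - -135\right) + 843\right) 8} = \frac{1}{\left(-15 + 135\right) + 843} \cdot \frac{1}{8} = \frac{1}{120 + 843} \cdot \frac{1}{8} = \frac{1}{963} \cdot \frac{1}{8} = \frac{1}{7704}$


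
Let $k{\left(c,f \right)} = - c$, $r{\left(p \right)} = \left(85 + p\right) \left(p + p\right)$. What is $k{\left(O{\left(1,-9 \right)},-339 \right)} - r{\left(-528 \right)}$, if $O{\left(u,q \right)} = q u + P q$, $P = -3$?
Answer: $-467826$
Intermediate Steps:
$O{\left(u,q \right)} = - 3 q + q u$ ($O{\left(u,q \right)} = q u - 3 q = - 3 q + q u$)
$r{\left(p \right)} = 2 p \left(85 + p\right)$ ($r{\left(p \right)} = \left(85 + p\right) 2 p = 2 p \left(85 + p\right)$)
$k{\left(O{\left(1,-9 \right)},-339 \right)} - r{\left(-528 \right)} = - \left(-9\right) \left(-3 + 1\right) - 2 \left(-528\right) \left(85 - 528\right) = - \left(-9\right) \left(-2\right) - 2 \left(-528\right) \left(-443\right) = \left(-1\right) 18 - 467808 = -18 - 467808 = -467826$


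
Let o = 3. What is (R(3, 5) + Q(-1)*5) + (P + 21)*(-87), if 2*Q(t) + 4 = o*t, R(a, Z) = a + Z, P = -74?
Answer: 9203/2 ≈ 4601.5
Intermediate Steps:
R(a, Z) = Z + a
Q(t) = -2 + 3*t/2 (Q(t) = -2 + (3*t)/2 = -2 + 3*t/2)
(R(3, 5) + Q(-1)*5) + (P + 21)*(-87) = ((5 + 3) + (-2 + (3/2)*(-1))*5) + (-74 + 21)*(-87) = (8 + (-2 - 3/2)*5) - 53*(-87) = (8 - 7/2*5) + 4611 = (8 - 35/2) + 4611 = -19/2 + 4611 = 9203/2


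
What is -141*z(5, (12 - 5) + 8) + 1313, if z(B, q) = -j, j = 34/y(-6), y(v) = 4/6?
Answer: 8504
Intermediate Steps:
y(v) = ⅔ (y(v) = 4*(⅙) = ⅔)
j = 51 (j = 34/(⅔) = 34*(3/2) = 51)
z(B, q) = -51 (z(B, q) = -1*51 = -51)
-141*z(5, (12 - 5) + 8) + 1313 = -141*(-51) + 1313 = 7191 + 1313 = 8504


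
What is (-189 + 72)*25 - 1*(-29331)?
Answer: 26406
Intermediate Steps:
(-189 + 72)*25 - 1*(-29331) = -117*25 + 29331 = -2925 + 29331 = 26406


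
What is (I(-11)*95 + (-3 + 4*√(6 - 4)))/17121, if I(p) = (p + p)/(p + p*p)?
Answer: -22/17121 + 4*√2/17121 ≈ -0.00095457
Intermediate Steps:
I(p) = 2*p/(p + p²) (I(p) = (2*p)/(p + p²) = 2*p/(p + p²))
(I(-11)*95 + (-3 + 4*√(6 - 4)))/17121 = ((2/(1 - 11))*95 + (-3 + 4*√(6 - 4)))/17121 = ((2/(-10))*95 + (-3 + 4*√2))*(1/17121) = ((2*(-⅒))*95 + (-3 + 4*√2))*(1/17121) = (-⅕*95 + (-3 + 4*√2))*(1/17121) = (-19 + (-3 + 4*√2))*(1/17121) = (-22 + 4*√2)*(1/17121) = -22/17121 + 4*√2/17121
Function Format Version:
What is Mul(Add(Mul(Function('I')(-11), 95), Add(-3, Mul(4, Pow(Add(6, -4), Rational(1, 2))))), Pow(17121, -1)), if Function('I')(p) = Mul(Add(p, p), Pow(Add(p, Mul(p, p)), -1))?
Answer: Add(Rational(-22, 17121), Mul(Rational(4, 17121), Pow(2, Rational(1, 2)))) ≈ -0.00095457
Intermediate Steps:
Function('I')(p) = Mul(2, p, Pow(Add(p, Pow(p, 2)), -1)) (Function('I')(p) = Mul(Mul(2, p), Pow(Add(p, Pow(p, 2)), -1)) = Mul(2, p, Pow(Add(p, Pow(p, 2)), -1)))
Mul(Add(Mul(Function('I')(-11), 95), Add(-3, Mul(4, Pow(Add(6, -4), Rational(1, 2))))), Pow(17121, -1)) = Mul(Add(Mul(Mul(2, Pow(Add(1, -11), -1)), 95), Add(-3, Mul(4, Pow(Add(6, -4), Rational(1, 2))))), Pow(17121, -1)) = Mul(Add(Mul(Mul(2, Pow(-10, -1)), 95), Add(-3, Mul(4, Pow(2, Rational(1, 2))))), Rational(1, 17121)) = Mul(Add(Mul(Mul(2, Rational(-1, 10)), 95), Add(-3, Mul(4, Pow(2, Rational(1, 2))))), Rational(1, 17121)) = Mul(Add(Mul(Rational(-1, 5), 95), Add(-3, Mul(4, Pow(2, Rational(1, 2))))), Rational(1, 17121)) = Mul(Add(-19, Add(-3, Mul(4, Pow(2, Rational(1, 2))))), Rational(1, 17121)) = Mul(Add(-22, Mul(4, Pow(2, Rational(1, 2)))), Rational(1, 17121)) = Add(Rational(-22, 17121), Mul(Rational(4, 17121), Pow(2, Rational(1, 2))))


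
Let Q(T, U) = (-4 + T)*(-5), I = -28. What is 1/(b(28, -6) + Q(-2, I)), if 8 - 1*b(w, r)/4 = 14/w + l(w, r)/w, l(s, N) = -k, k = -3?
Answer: 7/417 ≈ 0.016787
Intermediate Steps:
l(s, N) = 3 (l(s, N) = -1*(-3) = 3)
Q(T, U) = 20 - 5*T
b(w, r) = 32 - 68/w (b(w, r) = 32 - 4*(14/w + 3/w) = 32 - 68/w)
1/(b(28, -6) + Q(-2, I)) = 1/((32 - 68/28) + (20 - 5*(-2))) = 1/((32 - 68*1/28) + (20 + 10)) = 1/((32 - 17/7) + 30) = 1/(207/7 + 30) = 1/(417/7) = 7/417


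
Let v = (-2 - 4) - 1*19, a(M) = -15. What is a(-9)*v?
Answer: 375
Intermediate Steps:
v = -25 (v = -6 - 19 = -25)
a(-9)*v = -15*(-25) = 375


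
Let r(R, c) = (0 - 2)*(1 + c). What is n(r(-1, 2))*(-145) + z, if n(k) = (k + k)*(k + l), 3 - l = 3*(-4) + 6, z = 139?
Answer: 5359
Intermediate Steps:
l = 9 (l = 3 - (3*(-4) + 6) = 3 - (-12 + 6) = 3 - 1*(-6) = 3 + 6 = 9)
r(R, c) = -2 - 2*c (r(R, c) = -2*(1 + c) = -2 - 2*c)
n(k) = 2*k*(9 + k) (n(k) = (k + k)*(k + 9) = (2*k)*(9 + k) = 2*k*(9 + k))
n(r(-1, 2))*(-145) + z = (2*(-2 - 2*2)*(9 + (-2 - 2*2)))*(-145) + 139 = (2*(-2 - 4)*(9 + (-2 - 4)))*(-145) + 139 = (2*(-6)*(9 - 6))*(-145) + 139 = (2*(-6)*3)*(-145) + 139 = -36*(-145) + 139 = 5220 + 139 = 5359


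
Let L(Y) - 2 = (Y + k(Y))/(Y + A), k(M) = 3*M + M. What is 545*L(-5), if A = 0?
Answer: 3815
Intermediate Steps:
k(M) = 4*M
L(Y) = 7 (L(Y) = 2 + (Y + 4*Y)/(Y + 0) = 2 + (5*Y)/Y = 2 + 5 = 7)
545*L(-5) = 545*7 = 3815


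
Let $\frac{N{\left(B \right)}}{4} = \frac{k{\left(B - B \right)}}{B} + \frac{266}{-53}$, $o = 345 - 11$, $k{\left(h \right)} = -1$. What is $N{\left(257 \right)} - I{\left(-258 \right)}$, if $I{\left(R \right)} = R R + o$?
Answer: $- \frac{911491318}{13621} \approx -66918.0$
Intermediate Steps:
$o = 334$
$I{\left(R \right)} = 334 + R^{2}$ ($I{\left(R \right)} = R R + 334 = R^{2} + 334 = 334 + R^{2}$)
$N{\left(B \right)} = - \frac{1064}{53} - \frac{4}{B}$ ($N{\left(B \right)} = 4 \left(- \frac{1}{B} + \frac{266}{-53}\right) = 4 \left(- \frac{1}{B} + 266 \left(- \frac{1}{53}\right)\right) = 4 \left(- \frac{1}{B} - \frac{266}{53}\right) = 4 \left(- \frac{266}{53} - \frac{1}{B}\right) = - \frac{1064}{53} - \frac{4}{B}$)
$N{\left(257 \right)} - I{\left(-258 \right)} = \left(- \frac{1064}{53} - \frac{4}{257}\right) - \left(334 + \left(-258\right)^{2}\right) = \left(- \frac{1064}{53} - \frac{4}{257}\right) - \left(334 + 66564\right) = \left(- \frac{1064}{53} - \frac{4}{257}\right) - 66898 = - \frac{273660}{13621} - 66898 = - \frac{911491318}{13621}$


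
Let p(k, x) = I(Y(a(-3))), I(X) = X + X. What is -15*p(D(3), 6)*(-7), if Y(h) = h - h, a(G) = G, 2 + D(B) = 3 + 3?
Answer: 0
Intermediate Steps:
D(B) = 4 (D(B) = -2 + (3 + 3) = -2 + 6 = 4)
Y(h) = 0
I(X) = 2*X
p(k, x) = 0 (p(k, x) = 2*0 = 0)
-15*p(D(3), 6)*(-7) = -15*0*(-7) = 0*(-7) = 0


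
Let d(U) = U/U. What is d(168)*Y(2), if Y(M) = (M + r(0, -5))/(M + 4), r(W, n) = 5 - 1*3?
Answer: 2/3 ≈ 0.66667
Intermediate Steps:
r(W, n) = 2 (r(W, n) = 5 - 3 = 2)
d(U) = 1
Y(M) = (2 + M)/(4 + M) (Y(M) = (M + 2)/(M + 4) = (2 + M)/(4 + M))
d(168)*Y(2) = 1*((2 + 2)/(4 + 2)) = 1*(4/6) = 1*((1/6)*4) = 1*(2/3) = 2/3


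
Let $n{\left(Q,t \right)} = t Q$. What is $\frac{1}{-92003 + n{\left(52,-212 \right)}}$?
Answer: $- \frac{1}{103027} \approx -9.7062 \cdot 10^{-6}$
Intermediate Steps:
$n{\left(Q,t \right)} = Q t$
$\frac{1}{-92003 + n{\left(52,-212 \right)}} = \frac{1}{-92003 + 52 \left(-212\right)} = \frac{1}{-92003 - 11024} = \frac{1}{-103027} = - \frac{1}{103027}$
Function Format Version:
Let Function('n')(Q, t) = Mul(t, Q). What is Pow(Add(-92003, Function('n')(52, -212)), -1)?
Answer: Rational(-1, 103027) ≈ -9.7062e-6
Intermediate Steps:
Function('n')(Q, t) = Mul(Q, t)
Pow(Add(-92003, Function('n')(52, -212)), -1) = Pow(Add(-92003, Mul(52, -212)), -1) = Pow(Add(-92003, -11024), -1) = Pow(-103027, -1) = Rational(-1, 103027)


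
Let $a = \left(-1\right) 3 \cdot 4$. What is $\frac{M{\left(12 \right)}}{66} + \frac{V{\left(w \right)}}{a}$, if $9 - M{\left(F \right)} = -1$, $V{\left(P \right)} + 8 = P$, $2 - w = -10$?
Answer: $- \frac{2}{11} \approx -0.18182$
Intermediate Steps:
$w = 12$ ($w = 2 - -10 = 2 + 10 = 12$)
$V{\left(P \right)} = -8 + P$
$M{\left(F \right)} = 10$ ($M{\left(F \right)} = 9 - -1 = 9 + 1 = 10$)
$a = -12$ ($a = \left(-3\right) 4 = -12$)
$\frac{M{\left(12 \right)}}{66} + \frac{V{\left(w \right)}}{a} = \frac{10}{66} + \frac{-8 + 12}{-12} = 10 \cdot \frac{1}{66} + 4 \left(- \frac{1}{12}\right) = \frac{5}{33} - \frac{1}{3} = - \frac{2}{11}$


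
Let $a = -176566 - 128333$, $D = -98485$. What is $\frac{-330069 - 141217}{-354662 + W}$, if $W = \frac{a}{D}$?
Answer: $\frac{46414601710}{34928582171} \approx 1.3288$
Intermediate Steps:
$a = -304899$ ($a = -176566 - 128333 = -304899$)
$W = \frac{304899}{98485}$ ($W = - \frac{304899}{-98485} = \left(-304899\right) \left(- \frac{1}{98485}\right) = \frac{304899}{98485} \approx 3.0959$)
$\frac{-330069 - 141217}{-354662 + W} = \frac{-330069 - 141217}{-354662 + \frac{304899}{98485}} = - \frac{471286}{- \frac{34928582171}{98485}} = \left(-471286\right) \left(- \frac{98485}{34928582171}\right) = \frac{46414601710}{34928582171}$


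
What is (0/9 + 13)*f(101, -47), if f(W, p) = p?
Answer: -611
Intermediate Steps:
(0/9 + 13)*f(101, -47) = (0/9 + 13)*(-47) = (0*(⅑) + 13)*(-47) = (0 + 13)*(-47) = 13*(-47) = -611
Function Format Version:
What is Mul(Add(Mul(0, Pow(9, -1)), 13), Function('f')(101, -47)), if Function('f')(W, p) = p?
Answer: -611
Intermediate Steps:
Mul(Add(Mul(0, Pow(9, -1)), 13), Function('f')(101, -47)) = Mul(Add(Mul(0, Pow(9, -1)), 13), -47) = Mul(Add(Mul(0, Rational(1, 9)), 13), -47) = Mul(Add(0, 13), -47) = Mul(13, -47) = -611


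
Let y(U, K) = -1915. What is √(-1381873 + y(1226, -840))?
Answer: 2*I*√345947 ≈ 1176.3*I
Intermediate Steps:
√(-1381873 + y(1226, -840)) = √(-1381873 - 1915) = √(-1383788) = 2*I*√345947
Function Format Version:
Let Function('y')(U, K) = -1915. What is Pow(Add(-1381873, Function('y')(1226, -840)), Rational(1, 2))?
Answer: Mul(2, I, Pow(345947, Rational(1, 2))) ≈ Mul(1176.3, I)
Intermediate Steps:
Pow(Add(-1381873, Function('y')(1226, -840)), Rational(1, 2)) = Pow(Add(-1381873, -1915), Rational(1, 2)) = Pow(-1383788, Rational(1, 2)) = Mul(2, I, Pow(345947, Rational(1, 2)))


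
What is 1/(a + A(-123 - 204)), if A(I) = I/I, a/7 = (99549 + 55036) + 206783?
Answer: 1/2529577 ≈ 3.9532e-7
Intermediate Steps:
a = 2529576 (a = 7*((99549 + 55036) + 206783) = 7*(154585 + 206783) = 7*361368 = 2529576)
A(I) = 1
1/(a + A(-123 - 204)) = 1/(2529576 + 1) = 1/2529577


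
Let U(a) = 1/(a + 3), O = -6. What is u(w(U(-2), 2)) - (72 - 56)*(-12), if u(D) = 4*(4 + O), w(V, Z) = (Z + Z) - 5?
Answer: 184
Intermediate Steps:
U(a) = 1/(3 + a)
w(V, Z) = -5 + 2*Z (w(V, Z) = 2*Z - 5 = -5 + 2*Z)
u(D) = -8 (u(D) = 4*(4 - 6) = 4*(-2) = -8)
u(w(U(-2), 2)) - (72 - 56)*(-12) = -8 - (72 - 56)*(-12) = -8 - 16*(-12) = -8 - 1*(-192) = -8 + 192 = 184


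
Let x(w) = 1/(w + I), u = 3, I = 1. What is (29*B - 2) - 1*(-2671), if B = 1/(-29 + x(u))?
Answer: 306819/115 ≈ 2668.0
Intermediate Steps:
x(w) = 1/(1 + w) (x(w) = 1/(w + 1) = 1/(1 + w))
B = -4/115 (B = 1/(-29 + 1/(1 + 3)) = 1/(-29 + 1/4) = 1/(-29 + ¼) = 1/(-115/4) = -4/115 ≈ -0.034783)
(29*B - 2) - 1*(-2671) = (29*(-4/115) - 2) - 1*(-2671) = (-116/115 - 2) + 2671 = -346/115 + 2671 = 306819/115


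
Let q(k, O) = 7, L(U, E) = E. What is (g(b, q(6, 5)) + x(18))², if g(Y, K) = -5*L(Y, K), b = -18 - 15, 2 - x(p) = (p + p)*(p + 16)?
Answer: 1580049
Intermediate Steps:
x(p) = 2 - 2*p*(16 + p) (x(p) = 2 - (p + p)*(p + 16) = 2 - 2*p*(16 + p))
b = -33
g(Y, K) = -5*K
(g(b, q(6, 5)) + x(18))² = (-5*7 + (2 - 32*18 - 2*18²))² = (-35 + (2 - 576 - 2*324))² = (-35 + (2 - 576 - 648))² = (-35 - 1222)² = (-1257)² = 1580049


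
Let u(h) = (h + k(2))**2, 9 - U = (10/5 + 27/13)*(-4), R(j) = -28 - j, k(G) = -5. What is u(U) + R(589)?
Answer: -34577/169 ≈ -204.60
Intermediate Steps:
U = 329/13 (U = 9 - (10/5 + 27/13)*(-4) = 9 - (10*(1/5) + 27*(1/13))*(-4) = 9 - (2 + 27/13)*(-4) = 9 - 53*(-4)/13 = 9 - 1*(-212/13) = 9 + 212/13 = 329/13 ≈ 25.308)
u(h) = (-5 + h)**2 (u(h) = (h - 5)**2 = (-5 + h)**2)
u(U) + R(589) = (-5 + 329/13)**2 + (-28 - 1*589) = (264/13)**2 + (-28 - 589) = 69696/169 - 617 = -34577/169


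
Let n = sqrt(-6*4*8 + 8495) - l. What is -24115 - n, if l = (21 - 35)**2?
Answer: -23919 - 19*sqrt(23) ≈ -24010.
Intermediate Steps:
l = 196 (l = (-14)**2 = 196)
n = -196 + 19*sqrt(23) (n = sqrt(-6*4*8 + 8495) - 1*196 = sqrt(-24*8 + 8495) - 196 = sqrt(-192 + 8495) - 196 = sqrt(8303) - 196 = 19*sqrt(23) - 196 = -196 + 19*sqrt(23) ≈ -104.88)
-24115 - n = -24115 - (-196 + 19*sqrt(23)) = -24115 + (196 - 19*sqrt(23)) = -23919 - 19*sqrt(23)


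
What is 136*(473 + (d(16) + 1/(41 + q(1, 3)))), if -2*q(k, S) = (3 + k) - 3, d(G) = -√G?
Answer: 5166776/81 ≈ 63787.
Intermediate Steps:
q(k, S) = -k/2 (q(k, S) = -((3 + k) - 3)/2 = -k/2)
136*(473 + (d(16) + 1/(41 + q(1, 3)))) = 136*(473 + (-√16 + 1/(41 - ½*1))) = 136*(473 + (-1*4 + 1/(41 - ½))) = 136*(473 + (-4 + 1/(81/2))) = 136*(473 + (-4 + 2/81)) = 136*(473 - 322/81) = 136*(37991/81) = 5166776/81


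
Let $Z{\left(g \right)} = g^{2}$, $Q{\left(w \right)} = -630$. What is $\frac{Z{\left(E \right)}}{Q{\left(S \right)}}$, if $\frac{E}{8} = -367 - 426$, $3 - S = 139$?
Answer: $- \frac{20123168}{315} \approx -63883.0$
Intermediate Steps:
$S = -136$ ($S = 3 - 139 = -136$)
$E = -6344$ ($E = 8 \left(-367 - 426\right) = 8 \left(-793\right) = -6344$)
$\frac{Z{\left(E \right)}}{Q{\left(S \right)}} = \frac{\left(-6344\right)^{2}}{-630} = 40246336 \left(- \frac{1}{630}\right) = - \frac{20123168}{315}$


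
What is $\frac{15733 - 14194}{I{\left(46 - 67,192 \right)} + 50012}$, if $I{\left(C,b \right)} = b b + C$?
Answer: $\frac{1539}{86855} \approx 0.017719$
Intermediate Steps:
$I{\left(C,b \right)} = C + b^{2}$ ($I{\left(C,b \right)} = b^{2} + C = C + b^{2}$)
$\frac{15733 - 14194}{I{\left(46 - 67,192 \right)} + 50012} = \frac{15733 - 14194}{\left(\left(46 - 67\right) + 192^{2}\right) + 50012} = \frac{1539}{\left(\left(46 - 67\right) + 36864\right) + 50012} = \frac{1539}{\left(-21 + 36864\right) + 50012} = \frac{1539}{36843 + 50012} = \frac{1539}{86855}$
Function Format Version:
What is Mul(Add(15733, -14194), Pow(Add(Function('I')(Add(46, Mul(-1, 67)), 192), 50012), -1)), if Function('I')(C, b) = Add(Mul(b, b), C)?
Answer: Rational(1539, 86855) ≈ 0.017719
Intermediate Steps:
Function('I')(C, b) = Add(C, Pow(b, 2)) (Function('I')(C, b) = Add(Pow(b, 2), C) = Add(C, Pow(b, 2)))
Mul(Add(15733, -14194), Pow(Add(Function('I')(Add(46, Mul(-1, 67)), 192), 50012), -1)) = Mul(Add(15733, -14194), Pow(Add(Add(Add(46, Mul(-1, 67)), Pow(192, 2)), 50012), -1)) = Mul(1539, Pow(Add(Add(Add(46, -67), 36864), 50012), -1)) = Mul(1539, Pow(Add(Add(-21, 36864), 50012), -1)) = Mul(1539, Pow(Add(36843, 50012), -1)) = Mul(1539, Pow(86855, -1)) = Mul(1539, Rational(1, 86855)) = Rational(1539, 86855)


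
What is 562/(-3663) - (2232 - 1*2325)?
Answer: 340097/3663 ≈ 92.847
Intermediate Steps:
562/(-3663) - (2232 - 1*2325) = 562*(-1/3663) - (2232 - 2325) = -562/3663 - 1*(-93) = -562/3663 + 93 = 340097/3663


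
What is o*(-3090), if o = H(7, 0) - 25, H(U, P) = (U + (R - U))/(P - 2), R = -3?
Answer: 72615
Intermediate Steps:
H(U, P) = -3/(-2 + P) (H(U, P) = (U + (-3 - U))/(P - 2) = -3/(-2 + P))
o = -47/2 (o = -3/(-2 + 0) - 25 = -3/(-2) - 25 = -3*(-½) - 25 = 3/2 - 25 = -47/2 ≈ -23.500)
o*(-3090) = -47/2*(-3090) = 72615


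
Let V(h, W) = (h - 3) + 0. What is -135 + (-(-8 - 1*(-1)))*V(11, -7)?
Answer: -79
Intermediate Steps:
V(h, W) = -3 + h (V(h, W) = (-3 + h) + 0 = -3 + h)
-135 + (-(-8 - 1*(-1)))*V(11, -7) = -135 + (-(-8 - 1*(-1)))*(-3 + 11) = -135 - (-8 + 1)*8 = -135 - 1*(-7)*8 = -135 + 7*8 = -135 + 56 = -79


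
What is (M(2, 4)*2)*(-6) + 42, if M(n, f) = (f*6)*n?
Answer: -534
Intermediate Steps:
M(n, f) = 6*f*n (M(n, f) = (6*f)*n = 6*f*n)
(M(2, 4)*2)*(-6) + 42 = ((6*4*2)*2)*(-6) + 42 = (48*2)*(-6) + 42 = 96*(-6) + 42 = -576 + 42 = -534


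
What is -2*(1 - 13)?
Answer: 24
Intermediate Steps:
-2*(1 - 13) = -2*(-12) = 24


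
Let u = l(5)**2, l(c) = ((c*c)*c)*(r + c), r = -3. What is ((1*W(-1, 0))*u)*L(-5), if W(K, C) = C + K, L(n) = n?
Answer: 312500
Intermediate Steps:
l(c) = c**3*(-3 + c) (l(c) = ((c*c)*c)*(-3 + c) = (c**2*c)*(-3 + c) = c**3*(-3 + c))
u = 62500 (u = (5**3*(-3 + 5))**2 = (125*2)**2 = 250**2 = 62500)
((1*W(-1, 0))*u)*L(-5) = ((1*(0 - 1))*62500)*(-5) = ((1*(-1))*62500)*(-5) = -1*62500*(-5) = -62500*(-5) = 312500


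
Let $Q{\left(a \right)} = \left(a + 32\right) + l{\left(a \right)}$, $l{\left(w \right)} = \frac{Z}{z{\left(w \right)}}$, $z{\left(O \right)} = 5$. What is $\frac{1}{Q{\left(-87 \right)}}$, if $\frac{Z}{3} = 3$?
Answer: $- \frac{5}{266} \approx -0.018797$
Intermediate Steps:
$Z = 9$ ($Z = 3 \cdot 3 = 9$)
$l{\left(w \right)} = \frac{9}{5}$
$Q{\left(a \right)} = \frac{169}{5} + a$ ($Q{\left(a \right)} = \left(a + 32\right) + \frac{9}{5} = \left(32 + a\right) + \frac{9}{5} = \frac{169}{5} + a$)
$\frac{1}{Q{\left(-87 \right)}} = \frac{1}{\frac{169}{5} - 87} = \frac{1}{- \frac{266}{5}} = - \frac{5}{266}$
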